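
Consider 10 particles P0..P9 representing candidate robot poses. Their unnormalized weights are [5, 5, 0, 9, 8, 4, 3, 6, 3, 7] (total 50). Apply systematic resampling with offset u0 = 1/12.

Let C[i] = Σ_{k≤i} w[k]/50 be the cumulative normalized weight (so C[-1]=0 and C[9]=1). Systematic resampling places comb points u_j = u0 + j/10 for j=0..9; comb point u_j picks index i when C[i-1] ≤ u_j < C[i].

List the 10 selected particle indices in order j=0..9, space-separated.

C = [1/10, 1/5, 1/5, 19/50, 27/50, 31/50, 17/25, 4/5, 43/50, 1]
j=0: u_0=1/12 ∈ [0, 1/10) → index 0
j=1: u_1=11/60 ∈ [1/10, 1/5) → index 1
j=2: u_2=17/60 ∈ [1/5, 19/50) → index 3
j=3: u_3=23/60 ∈ [19/50, 27/50) → index 4
j=4: u_4=29/60 ∈ [19/50, 27/50) → index 4
j=5: u_5=7/12 ∈ [27/50, 31/50) → index 5
j=6: u_6=41/60 ∈ [17/25, 4/5) → index 7
j=7: u_7=47/60 ∈ [17/25, 4/5) → index 7
j=8: u_8=53/60 ∈ [43/50, 1) → index 9
j=9: u_9=59/60 ∈ [43/50, 1) → index 9

0 1 3 4 4 5 7 7 9 9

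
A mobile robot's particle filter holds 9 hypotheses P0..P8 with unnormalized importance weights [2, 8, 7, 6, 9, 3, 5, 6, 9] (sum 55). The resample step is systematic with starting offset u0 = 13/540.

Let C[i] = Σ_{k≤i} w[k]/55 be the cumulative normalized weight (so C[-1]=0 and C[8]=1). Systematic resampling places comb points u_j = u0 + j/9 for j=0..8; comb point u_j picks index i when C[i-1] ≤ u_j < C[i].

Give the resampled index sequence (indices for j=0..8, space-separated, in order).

0 1 2 3 4 4 6 7 8

C = [2/55, 2/11, 17/55, 23/55, 32/55, 7/11, 8/11, 46/55, 1]
j=0: u_0=13/540 ∈ [0, 2/55) → index 0
j=1: u_1=73/540 ∈ [2/55, 2/11) → index 1
j=2: u_2=133/540 ∈ [2/11, 17/55) → index 2
j=3: u_3=193/540 ∈ [17/55, 23/55) → index 3
j=4: u_4=253/540 ∈ [23/55, 32/55) → index 4
j=5: u_5=313/540 ∈ [23/55, 32/55) → index 4
j=6: u_6=373/540 ∈ [7/11, 8/11) → index 6
j=7: u_7=433/540 ∈ [8/11, 46/55) → index 7
j=8: u_8=493/540 ∈ [46/55, 1) → index 8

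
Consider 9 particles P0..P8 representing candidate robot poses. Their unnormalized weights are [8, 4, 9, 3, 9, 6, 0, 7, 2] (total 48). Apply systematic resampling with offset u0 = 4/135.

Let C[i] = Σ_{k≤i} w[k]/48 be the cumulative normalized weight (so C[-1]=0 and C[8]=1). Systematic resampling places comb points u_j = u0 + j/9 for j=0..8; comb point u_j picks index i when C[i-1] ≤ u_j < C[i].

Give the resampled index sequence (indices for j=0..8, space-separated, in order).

0 0 2 2 3 4 5 5 7

C = [1/6, 1/4, 7/16, 1/2, 11/16, 13/16, 13/16, 23/24, 1]
j=0: u_0=4/135 ∈ [0, 1/6) → index 0
j=1: u_1=19/135 ∈ [0, 1/6) → index 0
j=2: u_2=34/135 ∈ [1/4, 7/16) → index 2
j=3: u_3=49/135 ∈ [1/4, 7/16) → index 2
j=4: u_4=64/135 ∈ [7/16, 1/2) → index 3
j=5: u_5=79/135 ∈ [1/2, 11/16) → index 4
j=6: u_6=94/135 ∈ [11/16, 13/16) → index 5
j=7: u_7=109/135 ∈ [11/16, 13/16) → index 5
j=8: u_8=124/135 ∈ [13/16, 23/24) → index 7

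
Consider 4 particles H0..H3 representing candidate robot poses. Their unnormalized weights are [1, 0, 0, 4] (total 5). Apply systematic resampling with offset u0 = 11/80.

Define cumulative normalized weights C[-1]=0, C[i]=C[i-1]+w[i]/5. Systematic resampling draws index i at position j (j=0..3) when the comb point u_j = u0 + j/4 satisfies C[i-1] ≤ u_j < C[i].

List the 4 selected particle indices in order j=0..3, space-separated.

C = [1/5, 1/5, 1/5, 1]
j=0: u_0=11/80 ∈ [0, 1/5) → index 0
j=1: u_1=31/80 ∈ [1/5, 1) → index 3
j=2: u_2=51/80 ∈ [1/5, 1) → index 3
j=3: u_3=71/80 ∈ [1/5, 1) → index 3

0 3 3 3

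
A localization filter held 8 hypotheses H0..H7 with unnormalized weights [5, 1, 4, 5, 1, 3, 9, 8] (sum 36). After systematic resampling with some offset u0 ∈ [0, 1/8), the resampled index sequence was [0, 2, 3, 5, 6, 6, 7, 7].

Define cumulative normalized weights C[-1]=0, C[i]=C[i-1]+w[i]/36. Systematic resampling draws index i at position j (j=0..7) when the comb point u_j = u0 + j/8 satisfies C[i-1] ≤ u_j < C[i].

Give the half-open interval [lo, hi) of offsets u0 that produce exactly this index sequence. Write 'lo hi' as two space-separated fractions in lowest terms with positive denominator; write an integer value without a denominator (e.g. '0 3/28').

C = [5/36, 1/6, 5/18, 5/12, 4/9, 19/36, 7/9, 1]
j=0 picked index 0: u0 ∈ [0, 5/36)
j=1 picked index 2: u0 ∈ [1/24, 11/72)
j=2 picked index 3: u0 ∈ [1/36, 1/6)
j=3 picked index 5: u0 ∈ [5/72, 11/72)
j=4 picked index 6: u0 ∈ [1/36, 5/18)
j=5 picked index 6: u0 ∈ [-7/72, 11/72)
j=6 picked index 7: u0 ∈ [1/36, 1/4)
j=7 picked index 7: u0 ∈ [-7/72, 1/8)
intersection: [5/72, 1/8)

5/72 1/8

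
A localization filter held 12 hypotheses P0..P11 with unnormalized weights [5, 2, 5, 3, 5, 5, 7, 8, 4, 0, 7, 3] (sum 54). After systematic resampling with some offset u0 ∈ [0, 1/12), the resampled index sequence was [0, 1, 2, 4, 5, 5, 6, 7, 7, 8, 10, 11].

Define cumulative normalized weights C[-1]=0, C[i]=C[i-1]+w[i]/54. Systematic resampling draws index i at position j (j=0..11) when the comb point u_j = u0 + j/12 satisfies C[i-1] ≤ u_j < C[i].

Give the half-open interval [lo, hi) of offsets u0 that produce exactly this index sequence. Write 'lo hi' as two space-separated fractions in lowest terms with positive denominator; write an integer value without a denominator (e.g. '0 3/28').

C = [5/54, 7/54, 2/9, 5/18, 10/27, 25/54, 16/27, 20/27, 22/27, 22/27, 17/18, 1]
j=0 picked index 0: u0 ∈ [0, 5/54)
j=1 picked index 1: u0 ∈ [1/108, 5/108)
j=2 picked index 2: u0 ∈ [-1/27, 1/18)
j=3 picked index 4: u0 ∈ [1/36, 13/108)
j=4 picked index 5: u0 ∈ [1/27, 7/54)
j=5 picked index 5: u0 ∈ [-5/108, 5/108)
j=6 picked index 6: u0 ∈ [-1/27, 5/54)
j=7 picked index 7: u0 ∈ [1/108, 17/108)
j=8 picked index 7: u0 ∈ [-2/27, 2/27)
j=9 picked index 8: u0 ∈ [-1/108, 7/108)
j=10 picked index 10: u0 ∈ [-1/54, 1/9)
j=11 picked index 11: u0 ∈ [1/36, 1/12)
intersection: [1/27, 5/108)

1/27 5/108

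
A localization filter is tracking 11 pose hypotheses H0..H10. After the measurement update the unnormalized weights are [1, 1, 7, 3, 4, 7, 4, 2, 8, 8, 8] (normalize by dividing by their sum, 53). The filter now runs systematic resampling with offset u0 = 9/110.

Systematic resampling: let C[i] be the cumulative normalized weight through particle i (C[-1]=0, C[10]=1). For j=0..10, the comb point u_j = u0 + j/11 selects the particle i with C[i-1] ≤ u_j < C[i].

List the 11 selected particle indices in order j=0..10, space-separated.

C = [1/53, 2/53, 9/53, 12/53, 16/53, 23/53, 27/53, 29/53, 37/53, 45/53, 1]
j=0: u_0=9/110 ∈ [2/53, 9/53) → index 2
j=1: u_1=19/110 ∈ [9/53, 12/53) → index 3
j=2: u_2=29/110 ∈ [12/53, 16/53) → index 4
j=3: u_3=39/110 ∈ [16/53, 23/53) → index 5
j=4: u_4=49/110 ∈ [23/53, 27/53) → index 6
j=5: u_5=59/110 ∈ [27/53, 29/53) → index 7
j=6: u_6=69/110 ∈ [29/53, 37/53) → index 8
j=7: u_7=79/110 ∈ [37/53, 45/53) → index 9
j=8: u_8=89/110 ∈ [37/53, 45/53) → index 9
j=9: u_9=9/10 ∈ [45/53, 1) → index 10
j=10: u_10=109/110 ∈ [45/53, 1) → index 10

2 3 4 5 6 7 8 9 9 10 10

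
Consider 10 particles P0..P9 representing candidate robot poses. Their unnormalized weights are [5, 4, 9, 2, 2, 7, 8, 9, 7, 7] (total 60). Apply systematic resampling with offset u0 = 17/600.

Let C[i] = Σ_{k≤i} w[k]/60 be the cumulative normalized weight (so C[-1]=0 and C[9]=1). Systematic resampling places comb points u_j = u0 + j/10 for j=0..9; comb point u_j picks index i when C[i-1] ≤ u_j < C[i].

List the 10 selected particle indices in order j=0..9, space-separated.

C = [1/12, 3/20, 3/10, 1/3, 11/30, 29/60, 37/60, 23/30, 53/60, 1]
j=0: u_0=17/600 ∈ [0, 1/12) → index 0
j=1: u_1=77/600 ∈ [1/12, 3/20) → index 1
j=2: u_2=137/600 ∈ [3/20, 3/10) → index 2
j=3: u_3=197/600 ∈ [3/10, 1/3) → index 3
j=4: u_4=257/600 ∈ [11/30, 29/60) → index 5
j=5: u_5=317/600 ∈ [29/60, 37/60) → index 6
j=6: u_6=377/600 ∈ [37/60, 23/30) → index 7
j=7: u_7=437/600 ∈ [37/60, 23/30) → index 7
j=8: u_8=497/600 ∈ [23/30, 53/60) → index 8
j=9: u_9=557/600 ∈ [53/60, 1) → index 9

0 1 2 3 5 6 7 7 8 9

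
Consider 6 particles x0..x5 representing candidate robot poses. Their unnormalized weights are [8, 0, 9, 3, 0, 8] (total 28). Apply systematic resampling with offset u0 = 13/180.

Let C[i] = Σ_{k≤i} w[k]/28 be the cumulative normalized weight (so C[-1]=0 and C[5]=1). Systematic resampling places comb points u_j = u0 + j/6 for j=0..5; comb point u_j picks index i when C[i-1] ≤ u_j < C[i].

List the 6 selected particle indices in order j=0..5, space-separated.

0 0 2 2 5 5

C = [2/7, 2/7, 17/28, 5/7, 5/7, 1]
j=0: u_0=13/180 ∈ [0, 2/7) → index 0
j=1: u_1=43/180 ∈ [0, 2/7) → index 0
j=2: u_2=73/180 ∈ [2/7, 17/28) → index 2
j=3: u_3=103/180 ∈ [2/7, 17/28) → index 2
j=4: u_4=133/180 ∈ [5/7, 1) → index 5
j=5: u_5=163/180 ∈ [5/7, 1) → index 5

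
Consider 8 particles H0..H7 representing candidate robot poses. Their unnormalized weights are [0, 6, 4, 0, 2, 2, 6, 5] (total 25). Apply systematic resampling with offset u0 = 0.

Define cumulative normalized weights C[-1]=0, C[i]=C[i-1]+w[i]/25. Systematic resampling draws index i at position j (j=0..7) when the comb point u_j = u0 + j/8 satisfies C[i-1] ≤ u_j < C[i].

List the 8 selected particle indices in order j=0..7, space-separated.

C = [0, 6/25, 2/5, 2/5, 12/25, 14/25, 4/5, 1]
j=0: u_0=0 ∈ [0, 6/25) → index 1
j=1: u_1=1/8 ∈ [0, 6/25) → index 1
j=2: u_2=1/4 ∈ [6/25, 2/5) → index 2
j=3: u_3=3/8 ∈ [6/25, 2/5) → index 2
j=4: u_4=1/2 ∈ [12/25, 14/25) → index 5
j=5: u_5=5/8 ∈ [14/25, 4/5) → index 6
j=6: u_6=3/4 ∈ [14/25, 4/5) → index 6
j=7: u_7=7/8 ∈ [4/5, 1) → index 7

1 1 2 2 5 6 6 7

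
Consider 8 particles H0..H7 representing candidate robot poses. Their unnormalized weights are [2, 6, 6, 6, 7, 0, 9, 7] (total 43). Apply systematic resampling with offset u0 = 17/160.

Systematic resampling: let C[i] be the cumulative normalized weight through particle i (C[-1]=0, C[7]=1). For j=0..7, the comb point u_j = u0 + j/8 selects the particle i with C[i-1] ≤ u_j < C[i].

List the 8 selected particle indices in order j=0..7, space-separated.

C = [2/43, 8/43, 14/43, 20/43, 27/43, 27/43, 36/43, 1]
j=0: u_0=17/160 ∈ [2/43, 8/43) → index 1
j=1: u_1=37/160 ∈ [8/43, 14/43) → index 2
j=2: u_2=57/160 ∈ [14/43, 20/43) → index 3
j=3: u_3=77/160 ∈ [20/43, 27/43) → index 4
j=4: u_4=97/160 ∈ [20/43, 27/43) → index 4
j=5: u_5=117/160 ∈ [27/43, 36/43) → index 6
j=6: u_6=137/160 ∈ [36/43, 1) → index 7
j=7: u_7=157/160 ∈ [36/43, 1) → index 7

1 2 3 4 4 6 7 7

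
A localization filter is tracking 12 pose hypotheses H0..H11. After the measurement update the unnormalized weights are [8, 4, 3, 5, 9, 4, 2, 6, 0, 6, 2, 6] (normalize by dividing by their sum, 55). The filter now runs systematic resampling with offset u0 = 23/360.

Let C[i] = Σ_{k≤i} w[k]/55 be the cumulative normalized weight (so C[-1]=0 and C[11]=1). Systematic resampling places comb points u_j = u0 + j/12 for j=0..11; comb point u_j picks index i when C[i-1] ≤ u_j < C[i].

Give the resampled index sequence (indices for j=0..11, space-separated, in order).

0 1 2 3 4 4 5 7 7 9 11 11

C = [8/55, 12/55, 3/11, 4/11, 29/55, 3/5, 7/11, 41/55, 41/55, 47/55, 49/55, 1]
j=0: u_0=23/360 ∈ [0, 8/55) → index 0
j=1: u_1=53/360 ∈ [8/55, 12/55) → index 1
j=2: u_2=83/360 ∈ [12/55, 3/11) → index 2
j=3: u_3=113/360 ∈ [3/11, 4/11) → index 3
j=4: u_4=143/360 ∈ [4/11, 29/55) → index 4
j=5: u_5=173/360 ∈ [4/11, 29/55) → index 4
j=6: u_6=203/360 ∈ [29/55, 3/5) → index 5
j=7: u_7=233/360 ∈ [7/11, 41/55) → index 7
j=8: u_8=263/360 ∈ [7/11, 41/55) → index 7
j=9: u_9=293/360 ∈ [41/55, 47/55) → index 9
j=10: u_10=323/360 ∈ [49/55, 1) → index 11
j=11: u_11=353/360 ∈ [49/55, 1) → index 11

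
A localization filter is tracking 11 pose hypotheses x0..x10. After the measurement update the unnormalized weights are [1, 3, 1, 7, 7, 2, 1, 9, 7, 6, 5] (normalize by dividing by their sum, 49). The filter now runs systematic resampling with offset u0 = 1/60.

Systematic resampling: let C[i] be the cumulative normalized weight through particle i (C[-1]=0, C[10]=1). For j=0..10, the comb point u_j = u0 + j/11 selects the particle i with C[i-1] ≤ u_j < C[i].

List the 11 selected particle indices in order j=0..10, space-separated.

0 3 3 4 4 7 7 8 8 9 10

C = [1/49, 4/49, 5/49, 12/49, 19/49, 3/7, 22/49, 31/49, 38/49, 44/49, 1]
j=0: u_0=1/60 ∈ [0, 1/49) → index 0
j=1: u_1=71/660 ∈ [5/49, 12/49) → index 3
j=2: u_2=131/660 ∈ [5/49, 12/49) → index 3
j=3: u_3=191/660 ∈ [12/49, 19/49) → index 4
j=4: u_4=251/660 ∈ [12/49, 19/49) → index 4
j=5: u_5=311/660 ∈ [22/49, 31/49) → index 7
j=6: u_6=371/660 ∈ [22/49, 31/49) → index 7
j=7: u_7=431/660 ∈ [31/49, 38/49) → index 8
j=8: u_8=491/660 ∈ [31/49, 38/49) → index 8
j=9: u_9=551/660 ∈ [38/49, 44/49) → index 9
j=10: u_10=611/660 ∈ [44/49, 1) → index 10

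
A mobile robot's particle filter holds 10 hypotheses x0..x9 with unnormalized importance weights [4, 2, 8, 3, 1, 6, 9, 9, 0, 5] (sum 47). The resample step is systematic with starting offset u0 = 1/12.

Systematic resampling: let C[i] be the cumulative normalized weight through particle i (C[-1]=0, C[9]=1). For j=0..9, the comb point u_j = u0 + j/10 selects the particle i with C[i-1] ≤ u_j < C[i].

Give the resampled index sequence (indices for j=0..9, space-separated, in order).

0 2 2 5 5 6 6 7 7 9

C = [4/47, 6/47, 14/47, 17/47, 18/47, 24/47, 33/47, 42/47, 42/47, 1]
j=0: u_0=1/12 ∈ [0, 4/47) → index 0
j=1: u_1=11/60 ∈ [6/47, 14/47) → index 2
j=2: u_2=17/60 ∈ [6/47, 14/47) → index 2
j=3: u_3=23/60 ∈ [18/47, 24/47) → index 5
j=4: u_4=29/60 ∈ [18/47, 24/47) → index 5
j=5: u_5=7/12 ∈ [24/47, 33/47) → index 6
j=6: u_6=41/60 ∈ [24/47, 33/47) → index 6
j=7: u_7=47/60 ∈ [33/47, 42/47) → index 7
j=8: u_8=53/60 ∈ [33/47, 42/47) → index 7
j=9: u_9=59/60 ∈ [42/47, 1) → index 9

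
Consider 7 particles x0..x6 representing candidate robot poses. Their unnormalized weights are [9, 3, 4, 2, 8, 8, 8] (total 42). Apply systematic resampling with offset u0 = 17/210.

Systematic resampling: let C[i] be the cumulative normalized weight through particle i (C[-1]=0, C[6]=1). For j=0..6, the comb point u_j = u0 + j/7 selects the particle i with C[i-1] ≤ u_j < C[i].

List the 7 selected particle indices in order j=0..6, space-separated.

C = [3/14, 2/7, 8/21, 3/7, 13/21, 17/21, 1]
j=0: u_0=17/210 ∈ [0, 3/14) → index 0
j=1: u_1=47/210 ∈ [3/14, 2/7) → index 1
j=2: u_2=11/30 ∈ [2/7, 8/21) → index 2
j=3: u_3=107/210 ∈ [3/7, 13/21) → index 4
j=4: u_4=137/210 ∈ [13/21, 17/21) → index 5
j=5: u_5=167/210 ∈ [13/21, 17/21) → index 5
j=6: u_6=197/210 ∈ [17/21, 1) → index 6

0 1 2 4 5 5 6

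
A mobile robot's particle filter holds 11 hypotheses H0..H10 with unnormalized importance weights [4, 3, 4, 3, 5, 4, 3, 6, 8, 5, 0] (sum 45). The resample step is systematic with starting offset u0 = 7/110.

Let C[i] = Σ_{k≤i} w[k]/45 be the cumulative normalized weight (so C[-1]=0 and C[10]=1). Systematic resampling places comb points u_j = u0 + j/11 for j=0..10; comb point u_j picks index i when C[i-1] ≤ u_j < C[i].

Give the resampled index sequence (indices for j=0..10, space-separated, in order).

0 1 3 4 5 6 7 7 8 8 9

C = [4/45, 7/45, 11/45, 14/45, 19/45, 23/45, 26/45, 32/45, 8/9, 1, 1]
j=0: u_0=7/110 ∈ [0, 4/45) → index 0
j=1: u_1=17/110 ∈ [4/45, 7/45) → index 1
j=2: u_2=27/110 ∈ [11/45, 14/45) → index 3
j=3: u_3=37/110 ∈ [14/45, 19/45) → index 4
j=4: u_4=47/110 ∈ [19/45, 23/45) → index 5
j=5: u_5=57/110 ∈ [23/45, 26/45) → index 6
j=6: u_6=67/110 ∈ [26/45, 32/45) → index 7
j=7: u_7=7/10 ∈ [26/45, 32/45) → index 7
j=8: u_8=87/110 ∈ [32/45, 8/9) → index 8
j=9: u_9=97/110 ∈ [32/45, 8/9) → index 8
j=10: u_10=107/110 ∈ [8/9, 1) → index 9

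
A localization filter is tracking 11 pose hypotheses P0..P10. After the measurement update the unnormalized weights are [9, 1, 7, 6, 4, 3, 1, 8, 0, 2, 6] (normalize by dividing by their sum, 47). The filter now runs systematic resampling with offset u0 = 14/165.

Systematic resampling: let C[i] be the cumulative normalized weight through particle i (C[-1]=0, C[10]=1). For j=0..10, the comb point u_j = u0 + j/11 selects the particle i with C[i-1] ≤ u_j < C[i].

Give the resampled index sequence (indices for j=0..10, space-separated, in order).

C = [9/47, 10/47, 17/47, 23/47, 27/47, 30/47, 31/47, 39/47, 39/47, 41/47, 1]
j=0: u_0=14/165 ∈ [0, 9/47) → index 0
j=1: u_1=29/165 ∈ [0, 9/47) → index 0
j=2: u_2=4/15 ∈ [10/47, 17/47) → index 2
j=3: u_3=59/165 ∈ [10/47, 17/47) → index 2
j=4: u_4=74/165 ∈ [17/47, 23/47) → index 3
j=5: u_5=89/165 ∈ [23/47, 27/47) → index 4
j=6: u_6=104/165 ∈ [27/47, 30/47) → index 5
j=7: u_7=119/165 ∈ [31/47, 39/47) → index 7
j=8: u_8=134/165 ∈ [31/47, 39/47) → index 7
j=9: u_9=149/165 ∈ [41/47, 1) → index 10
j=10: u_10=164/165 ∈ [41/47, 1) → index 10

0 0 2 2 3 4 5 7 7 10 10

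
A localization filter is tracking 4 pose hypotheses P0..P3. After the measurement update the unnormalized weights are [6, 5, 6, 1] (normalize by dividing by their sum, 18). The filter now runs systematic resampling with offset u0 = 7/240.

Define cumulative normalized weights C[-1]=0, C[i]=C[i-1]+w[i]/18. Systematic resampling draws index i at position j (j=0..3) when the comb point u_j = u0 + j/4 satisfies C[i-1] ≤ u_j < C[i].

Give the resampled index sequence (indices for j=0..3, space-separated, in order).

C = [1/3, 11/18, 17/18, 1]
j=0: u_0=7/240 ∈ [0, 1/3) → index 0
j=1: u_1=67/240 ∈ [0, 1/3) → index 0
j=2: u_2=127/240 ∈ [1/3, 11/18) → index 1
j=3: u_3=187/240 ∈ [11/18, 17/18) → index 2

0 0 1 2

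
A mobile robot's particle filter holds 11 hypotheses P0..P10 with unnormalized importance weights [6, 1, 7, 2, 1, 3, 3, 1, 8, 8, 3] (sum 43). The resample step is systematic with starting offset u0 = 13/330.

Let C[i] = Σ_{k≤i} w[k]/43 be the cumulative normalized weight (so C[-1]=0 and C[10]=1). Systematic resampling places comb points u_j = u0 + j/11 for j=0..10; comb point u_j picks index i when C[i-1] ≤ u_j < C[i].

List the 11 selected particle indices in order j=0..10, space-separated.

C = [6/43, 7/43, 14/43, 16/43, 17/43, 20/43, 23/43, 24/43, 32/43, 40/43, 1]
j=0: u_0=13/330 ∈ [0, 6/43) → index 0
j=1: u_1=43/330 ∈ [0, 6/43) → index 0
j=2: u_2=73/330 ∈ [7/43, 14/43) → index 2
j=3: u_3=103/330 ∈ [7/43, 14/43) → index 2
j=4: u_4=133/330 ∈ [17/43, 20/43) → index 5
j=5: u_5=163/330 ∈ [20/43, 23/43) → index 6
j=6: u_6=193/330 ∈ [24/43, 32/43) → index 8
j=7: u_7=223/330 ∈ [24/43, 32/43) → index 8
j=8: u_8=23/30 ∈ [32/43, 40/43) → index 9
j=9: u_9=283/330 ∈ [32/43, 40/43) → index 9
j=10: u_10=313/330 ∈ [40/43, 1) → index 10

0 0 2 2 5 6 8 8 9 9 10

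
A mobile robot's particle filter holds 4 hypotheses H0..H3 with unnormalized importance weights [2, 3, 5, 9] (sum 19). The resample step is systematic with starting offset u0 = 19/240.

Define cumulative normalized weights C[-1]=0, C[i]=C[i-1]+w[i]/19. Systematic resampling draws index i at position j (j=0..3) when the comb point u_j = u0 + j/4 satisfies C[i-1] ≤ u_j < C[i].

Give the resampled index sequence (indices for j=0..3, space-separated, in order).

C = [2/19, 5/19, 10/19, 1]
j=0: u_0=19/240 ∈ [0, 2/19) → index 0
j=1: u_1=79/240 ∈ [5/19, 10/19) → index 2
j=2: u_2=139/240 ∈ [10/19, 1) → index 3
j=3: u_3=199/240 ∈ [10/19, 1) → index 3

0 2 3 3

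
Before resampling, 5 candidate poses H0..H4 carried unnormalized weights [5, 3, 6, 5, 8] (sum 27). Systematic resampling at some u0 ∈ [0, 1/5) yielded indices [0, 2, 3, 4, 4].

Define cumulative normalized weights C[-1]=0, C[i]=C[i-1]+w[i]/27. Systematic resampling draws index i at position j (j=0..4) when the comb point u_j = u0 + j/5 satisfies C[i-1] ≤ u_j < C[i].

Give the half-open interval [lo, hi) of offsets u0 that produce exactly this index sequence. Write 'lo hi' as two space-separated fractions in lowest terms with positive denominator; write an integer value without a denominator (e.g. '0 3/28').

16/135 5/27

C = [5/27, 8/27, 14/27, 19/27, 1]
j=0 picked index 0: u0 ∈ [0, 5/27)
j=1 picked index 2: u0 ∈ [13/135, 43/135)
j=2 picked index 3: u0 ∈ [16/135, 41/135)
j=3 picked index 4: u0 ∈ [14/135, 2/5)
j=4 picked index 4: u0 ∈ [-13/135, 1/5)
intersection: [16/135, 5/27)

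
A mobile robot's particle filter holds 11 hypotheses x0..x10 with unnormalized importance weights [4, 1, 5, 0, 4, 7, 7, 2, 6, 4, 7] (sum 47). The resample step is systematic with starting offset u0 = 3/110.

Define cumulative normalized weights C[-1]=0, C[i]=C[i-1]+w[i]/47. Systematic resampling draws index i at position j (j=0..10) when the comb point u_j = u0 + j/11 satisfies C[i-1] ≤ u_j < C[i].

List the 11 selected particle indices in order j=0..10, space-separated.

C = [4/47, 5/47, 10/47, 10/47, 14/47, 21/47, 28/47, 30/47, 36/47, 40/47, 1]
j=0: u_0=3/110 ∈ [0, 4/47) → index 0
j=1: u_1=13/110 ∈ [5/47, 10/47) → index 2
j=2: u_2=23/110 ∈ [5/47, 10/47) → index 2
j=3: u_3=3/10 ∈ [14/47, 21/47) → index 5
j=4: u_4=43/110 ∈ [14/47, 21/47) → index 5
j=5: u_5=53/110 ∈ [21/47, 28/47) → index 6
j=6: u_6=63/110 ∈ [21/47, 28/47) → index 6
j=7: u_7=73/110 ∈ [30/47, 36/47) → index 8
j=8: u_8=83/110 ∈ [30/47, 36/47) → index 8
j=9: u_9=93/110 ∈ [36/47, 40/47) → index 9
j=10: u_10=103/110 ∈ [40/47, 1) → index 10

0 2 2 5 5 6 6 8 8 9 10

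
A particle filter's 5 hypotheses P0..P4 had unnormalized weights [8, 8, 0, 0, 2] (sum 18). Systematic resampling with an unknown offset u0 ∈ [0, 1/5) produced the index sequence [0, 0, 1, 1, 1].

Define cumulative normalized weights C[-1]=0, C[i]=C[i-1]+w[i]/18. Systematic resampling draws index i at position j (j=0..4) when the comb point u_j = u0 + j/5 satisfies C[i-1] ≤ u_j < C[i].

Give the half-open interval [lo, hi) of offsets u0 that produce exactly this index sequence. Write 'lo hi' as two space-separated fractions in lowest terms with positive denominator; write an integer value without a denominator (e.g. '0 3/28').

C = [4/9, 8/9, 8/9, 8/9, 1]
j=0 picked index 0: u0 ∈ [0, 4/9)
j=1 picked index 0: u0 ∈ [-1/5, 11/45)
j=2 picked index 1: u0 ∈ [2/45, 22/45)
j=3 picked index 1: u0 ∈ [-7/45, 13/45)
j=4 picked index 1: u0 ∈ [-16/45, 4/45)
intersection: [2/45, 4/45)

2/45 4/45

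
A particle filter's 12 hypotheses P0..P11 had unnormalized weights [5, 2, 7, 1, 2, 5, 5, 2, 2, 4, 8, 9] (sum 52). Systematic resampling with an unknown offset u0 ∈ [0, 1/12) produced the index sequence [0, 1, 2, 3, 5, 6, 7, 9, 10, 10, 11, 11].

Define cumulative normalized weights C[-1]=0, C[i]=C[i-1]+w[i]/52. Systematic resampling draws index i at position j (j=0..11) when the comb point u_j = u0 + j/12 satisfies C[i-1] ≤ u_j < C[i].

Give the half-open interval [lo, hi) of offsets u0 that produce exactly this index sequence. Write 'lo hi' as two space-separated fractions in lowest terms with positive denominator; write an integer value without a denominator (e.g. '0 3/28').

C = [5/52, 7/52, 7/26, 15/52, 17/52, 11/26, 27/52, 29/52, 31/52, 35/52, 43/52, 1]
j=0 picked index 0: u0 ∈ [0, 5/52)
j=1 picked index 1: u0 ∈ [1/78, 2/39)
j=2 picked index 2: u0 ∈ [-5/156, 4/39)
j=3 picked index 3: u0 ∈ [1/52, 1/26)
j=4 picked index 5: u0 ∈ [-1/156, 7/78)
j=5 picked index 6: u0 ∈ [1/156, 4/39)
j=6 picked index 7: u0 ∈ [1/52, 3/52)
j=7 picked index 9: u0 ∈ [1/78, 7/78)
j=8 picked index 10: u0 ∈ [1/156, 25/156)
j=9 picked index 10: u0 ∈ [-1/13, 1/13)
j=10 picked index 11: u0 ∈ [-1/156, 1/6)
j=11 picked index 11: u0 ∈ [-7/78, 1/12)
intersection: [1/52, 1/26)

1/52 1/26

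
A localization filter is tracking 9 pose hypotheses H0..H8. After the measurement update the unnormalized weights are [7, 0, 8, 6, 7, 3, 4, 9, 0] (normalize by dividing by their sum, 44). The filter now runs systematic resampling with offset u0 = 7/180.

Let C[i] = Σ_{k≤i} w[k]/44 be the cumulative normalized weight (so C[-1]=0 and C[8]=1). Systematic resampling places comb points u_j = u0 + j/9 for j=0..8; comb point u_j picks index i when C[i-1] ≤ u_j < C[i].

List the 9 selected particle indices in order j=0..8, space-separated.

C = [7/44, 7/44, 15/44, 21/44, 7/11, 31/44, 35/44, 1, 1]
j=0: u_0=7/180 ∈ [0, 7/44) → index 0
j=1: u_1=3/20 ∈ [0, 7/44) → index 0
j=2: u_2=47/180 ∈ [7/44, 15/44) → index 2
j=3: u_3=67/180 ∈ [15/44, 21/44) → index 3
j=4: u_4=29/60 ∈ [21/44, 7/11) → index 4
j=5: u_5=107/180 ∈ [21/44, 7/11) → index 4
j=6: u_6=127/180 ∈ [31/44, 35/44) → index 6
j=7: u_7=49/60 ∈ [35/44, 1) → index 7
j=8: u_8=167/180 ∈ [35/44, 1) → index 7

0 0 2 3 4 4 6 7 7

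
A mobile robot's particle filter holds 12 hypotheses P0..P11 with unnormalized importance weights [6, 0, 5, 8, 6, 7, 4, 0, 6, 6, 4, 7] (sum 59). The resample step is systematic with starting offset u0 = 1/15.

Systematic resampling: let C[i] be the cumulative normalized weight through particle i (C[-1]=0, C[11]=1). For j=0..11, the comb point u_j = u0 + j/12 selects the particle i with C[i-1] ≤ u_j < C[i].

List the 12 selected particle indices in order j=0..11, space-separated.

C = [6/59, 6/59, 11/59, 19/59, 25/59, 32/59, 36/59, 36/59, 42/59, 48/59, 52/59, 1]
j=0: u_0=1/15 ∈ [0, 6/59) → index 0
j=1: u_1=3/20 ∈ [6/59, 11/59) → index 2
j=2: u_2=7/30 ∈ [11/59, 19/59) → index 3
j=3: u_3=19/60 ∈ [11/59, 19/59) → index 3
j=4: u_4=2/5 ∈ [19/59, 25/59) → index 4
j=5: u_5=29/60 ∈ [25/59, 32/59) → index 5
j=6: u_6=17/30 ∈ [32/59, 36/59) → index 6
j=7: u_7=13/20 ∈ [36/59, 42/59) → index 8
j=8: u_8=11/15 ∈ [42/59, 48/59) → index 9
j=9: u_9=49/60 ∈ [48/59, 52/59) → index 10
j=10: u_10=9/10 ∈ [52/59, 1) → index 11
j=11: u_11=59/60 ∈ [52/59, 1) → index 11

0 2 3 3 4 5 6 8 9 10 11 11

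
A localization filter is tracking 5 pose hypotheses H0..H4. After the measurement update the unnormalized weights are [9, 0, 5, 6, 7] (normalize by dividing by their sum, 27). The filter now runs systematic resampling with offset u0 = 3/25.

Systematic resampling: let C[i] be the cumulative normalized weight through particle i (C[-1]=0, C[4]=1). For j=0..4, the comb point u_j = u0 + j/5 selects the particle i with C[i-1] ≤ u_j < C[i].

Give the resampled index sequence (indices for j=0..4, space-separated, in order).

0 0 3 3 4

C = [1/3, 1/3, 14/27, 20/27, 1]
j=0: u_0=3/25 ∈ [0, 1/3) → index 0
j=1: u_1=8/25 ∈ [0, 1/3) → index 0
j=2: u_2=13/25 ∈ [14/27, 20/27) → index 3
j=3: u_3=18/25 ∈ [14/27, 20/27) → index 3
j=4: u_4=23/25 ∈ [20/27, 1) → index 4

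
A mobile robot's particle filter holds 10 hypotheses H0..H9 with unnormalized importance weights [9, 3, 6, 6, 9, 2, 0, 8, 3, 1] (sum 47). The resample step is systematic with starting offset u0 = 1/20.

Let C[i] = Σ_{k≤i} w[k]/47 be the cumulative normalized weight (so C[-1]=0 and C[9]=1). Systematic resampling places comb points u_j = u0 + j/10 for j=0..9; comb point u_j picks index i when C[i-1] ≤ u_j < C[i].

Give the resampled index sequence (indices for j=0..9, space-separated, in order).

0 0 1 2 3 4 4 7 7 8

C = [9/47, 12/47, 18/47, 24/47, 33/47, 35/47, 35/47, 43/47, 46/47, 1]
j=0: u_0=1/20 ∈ [0, 9/47) → index 0
j=1: u_1=3/20 ∈ [0, 9/47) → index 0
j=2: u_2=1/4 ∈ [9/47, 12/47) → index 1
j=3: u_3=7/20 ∈ [12/47, 18/47) → index 2
j=4: u_4=9/20 ∈ [18/47, 24/47) → index 3
j=5: u_5=11/20 ∈ [24/47, 33/47) → index 4
j=6: u_6=13/20 ∈ [24/47, 33/47) → index 4
j=7: u_7=3/4 ∈ [35/47, 43/47) → index 7
j=8: u_8=17/20 ∈ [35/47, 43/47) → index 7
j=9: u_9=19/20 ∈ [43/47, 46/47) → index 8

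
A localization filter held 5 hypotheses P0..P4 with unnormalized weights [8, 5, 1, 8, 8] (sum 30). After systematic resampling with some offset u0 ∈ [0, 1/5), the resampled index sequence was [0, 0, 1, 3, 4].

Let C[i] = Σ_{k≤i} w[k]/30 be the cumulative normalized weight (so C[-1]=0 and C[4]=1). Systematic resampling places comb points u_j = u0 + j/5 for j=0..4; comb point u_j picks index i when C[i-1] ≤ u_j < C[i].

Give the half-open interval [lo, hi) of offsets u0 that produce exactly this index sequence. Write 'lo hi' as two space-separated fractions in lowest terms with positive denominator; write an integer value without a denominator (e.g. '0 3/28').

C = [4/15, 13/30, 7/15, 11/15, 1]
j=0 picked index 0: u0 ∈ [0, 4/15)
j=1 picked index 0: u0 ∈ [-1/5, 1/15)
j=2 picked index 1: u0 ∈ [-2/15, 1/30)
j=3 picked index 3: u0 ∈ [-2/15, 2/15)
j=4 picked index 4: u0 ∈ [-1/15, 1/5)
intersection: [0, 1/30)

0 1/30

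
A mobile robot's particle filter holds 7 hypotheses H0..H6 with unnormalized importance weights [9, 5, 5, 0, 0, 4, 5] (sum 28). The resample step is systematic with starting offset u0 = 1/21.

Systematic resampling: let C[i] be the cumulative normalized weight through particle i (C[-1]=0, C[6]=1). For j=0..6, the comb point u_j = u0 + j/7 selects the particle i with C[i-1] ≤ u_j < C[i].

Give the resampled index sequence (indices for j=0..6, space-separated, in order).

C = [9/28, 1/2, 19/28, 19/28, 19/28, 23/28, 1]
j=0: u_0=1/21 ∈ [0, 9/28) → index 0
j=1: u_1=4/21 ∈ [0, 9/28) → index 0
j=2: u_2=1/3 ∈ [9/28, 1/2) → index 1
j=3: u_3=10/21 ∈ [9/28, 1/2) → index 1
j=4: u_4=13/21 ∈ [1/2, 19/28) → index 2
j=5: u_5=16/21 ∈ [19/28, 23/28) → index 5
j=6: u_6=19/21 ∈ [23/28, 1) → index 6

0 0 1 1 2 5 6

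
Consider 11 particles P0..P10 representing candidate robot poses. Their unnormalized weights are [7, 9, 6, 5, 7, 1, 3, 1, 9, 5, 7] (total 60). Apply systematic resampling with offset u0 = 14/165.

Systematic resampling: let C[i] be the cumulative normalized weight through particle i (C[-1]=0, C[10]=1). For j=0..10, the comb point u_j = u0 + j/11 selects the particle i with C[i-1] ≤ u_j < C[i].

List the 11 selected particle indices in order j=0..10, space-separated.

C = [7/60, 4/15, 11/30, 9/20, 17/30, 7/12, 19/30, 13/20, 4/5, 53/60, 1]
j=0: u_0=14/165 ∈ [0, 7/60) → index 0
j=1: u_1=29/165 ∈ [7/60, 4/15) → index 1
j=2: u_2=4/15 ∈ [4/15, 11/30) → index 2
j=3: u_3=59/165 ∈ [4/15, 11/30) → index 2
j=4: u_4=74/165 ∈ [11/30, 9/20) → index 3
j=5: u_5=89/165 ∈ [9/20, 17/30) → index 4
j=6: u_6=104/165 ∈ [7/12, 19/30) → index 6
j=7: u_7=119/165 ∈ [13/20, 4/5) → index 8
j=8: u_8=134/165 ∈ [4/5, 53/60) → index 9
j=9: u_9=149/165 ∈ [53/60, 1) → index 10
j=10: u_10=164/165 ∈ [53/60, 1) → index 10

0 1 2 2 3 4 6 8 9 10 10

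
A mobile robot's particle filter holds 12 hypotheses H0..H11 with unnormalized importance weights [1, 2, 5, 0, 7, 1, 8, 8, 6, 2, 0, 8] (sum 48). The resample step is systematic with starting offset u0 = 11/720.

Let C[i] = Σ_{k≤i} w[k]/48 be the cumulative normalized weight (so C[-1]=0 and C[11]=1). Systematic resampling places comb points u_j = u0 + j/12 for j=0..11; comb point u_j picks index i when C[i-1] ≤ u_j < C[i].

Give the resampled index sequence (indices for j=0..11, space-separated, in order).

0 2 4 4 6 6 7 7 8 8 11 11

C = [1/48, 1/16, 1/6, 1/6, 5/16, 1/3, 1/2, 2/3, 19/24, 5/6, 5/6, 1]
j=0: u_0=11/720 ∈ [0, 1/48) → index 0
j=1: u_1=71/720 ∈ [1/16, 1/6) → index 2
j=2: u_2=131/720 ∈ [1/6, 5/16) → index 4
j=3: u_3=191/720 ∈ [1/6, 5/16) → index 4
j=4: u_4=251/720 ∈ [1/3, 1/2) → index 6
j=5: u_5=311/720 ∈ [1/3, 1/2) → index 6
j=6: u_6=371/720 ∈ [1/2, 2/3) → index 7
j=7: u_7=431/720 ∈ [1/2, 2/3) → index 7
j=8: u_8=491/720 ∈ [2/3, 19/24) → index 8
j=9: u_9=551/720 ∈ [2/3, 19/24) → index 8
j=10: u_10=611/720 ∈ [5/6, 1) → index 11
j=11: u_11=671/720 ∈ [5/6, 1) → index 11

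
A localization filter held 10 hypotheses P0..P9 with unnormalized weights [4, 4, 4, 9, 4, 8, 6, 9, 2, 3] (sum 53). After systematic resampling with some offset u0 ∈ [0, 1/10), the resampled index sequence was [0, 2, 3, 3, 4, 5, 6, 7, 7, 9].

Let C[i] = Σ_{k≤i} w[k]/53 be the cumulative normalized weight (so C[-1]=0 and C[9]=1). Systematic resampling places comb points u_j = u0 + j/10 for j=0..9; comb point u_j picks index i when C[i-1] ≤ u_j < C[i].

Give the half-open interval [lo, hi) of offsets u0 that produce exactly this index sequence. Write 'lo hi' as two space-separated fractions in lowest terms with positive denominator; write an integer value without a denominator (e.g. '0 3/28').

27/530 19/265

C = [4/53, 8/53, 12/53, 21/53, 25/53, 33/53, 39/53, 48/53, 50/53, 1]
j=0 picked index 0: u0 ∈ [0, 4/53)
j=1 picked index 2: u0 ∈ [27/530, 67/530)
j=2 picked index 3: u0 ∈ [7/265, 52/265)
j=3 picked index 3: u0 ∈ [-39/530, 51/530)
j=4 picked index 4: u0 ∈ [-1/265, 19/265)
j=5 picked index 5: u0 ∈ [-3/106, 13/106)
j=6 picked index 6: u0 ∈ [6/265, 36/265)
j=7 picked index 7: u0 ∈ [19/530, 109/530)
j=8 picked index 7: u0 ∈ [-17/265, 28/265)
j=9 picked index 9: u0 ∈ [23/530, 1/10)
intersection: [27/530, 19/265)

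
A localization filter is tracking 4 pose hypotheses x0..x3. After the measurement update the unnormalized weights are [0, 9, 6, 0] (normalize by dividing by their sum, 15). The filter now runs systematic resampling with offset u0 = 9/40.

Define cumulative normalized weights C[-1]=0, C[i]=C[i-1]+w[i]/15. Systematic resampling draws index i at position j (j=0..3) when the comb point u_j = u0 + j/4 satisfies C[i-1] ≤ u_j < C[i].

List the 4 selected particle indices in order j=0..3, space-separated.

C = [0, 3/5, 1, 1]
j=0: u_0=9/40 ∈ [0, 3/5) → index 1
j=1: u_1=19/40 ∈ [0, 3/5) → index 1
j=2: u_2=29/40 ∈ [3/5, 1) → index 2
j=3: u_3=39/40 ∈ [3/5, 1) → index 2

1 1 2 2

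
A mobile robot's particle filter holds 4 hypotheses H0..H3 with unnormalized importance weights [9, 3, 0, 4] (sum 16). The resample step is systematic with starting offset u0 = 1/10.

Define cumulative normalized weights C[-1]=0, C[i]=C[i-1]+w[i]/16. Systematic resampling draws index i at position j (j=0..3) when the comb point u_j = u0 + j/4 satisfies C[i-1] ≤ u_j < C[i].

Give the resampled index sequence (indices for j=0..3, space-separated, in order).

C = [9/16, 3/4, 3/4, 1]
j=0: u_0=1/10 ∈ [0, 9/16) → index 0
j=1: u_1=7/20 ∈ [0, 9/16) → index 0
j=2: u_2=3/5 ∈ [9/16, 3/4) → index 1
j=3: u_3=17/20 ∈ [3/4, 1) → index 3

0 0 1 3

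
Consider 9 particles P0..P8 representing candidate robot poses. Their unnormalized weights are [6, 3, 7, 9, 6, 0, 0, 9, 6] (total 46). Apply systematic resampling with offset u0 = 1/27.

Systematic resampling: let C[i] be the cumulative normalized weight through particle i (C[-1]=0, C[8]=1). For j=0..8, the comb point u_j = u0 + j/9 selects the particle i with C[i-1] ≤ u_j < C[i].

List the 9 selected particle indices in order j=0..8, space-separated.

C = [3/23, 9/46, 8/23, 25/46, 31/46, 31/46, 31/46, 20/23, 1]
j=0: u_0=1/27 ∈ [0, 3/23) → index 0
j=1: u_1=4/27 ∈ [3/23, 9/46) → index 1
j=2: u_2=7/27 ∈ [9/46, 8/23) → index 2
j=3: u_3=10/27 ∈ [8/23, 25/46) → index 3
j=4: u_4=13/27 ∈ [8/23, 25/46) → index 3
j=5: u_5=16/27 ∈ [25/46, 31/46) → index 4
j=6: u_6=19/27 ∈ [31/46, 20/23) → index 7
j=7: u_7=22/27 ∈ [31/46, 20/23) → index 7
j=8: u_8=25/27 ∈ [20/23, 1) → index 8

0 1 2 3 3 4 7 7 8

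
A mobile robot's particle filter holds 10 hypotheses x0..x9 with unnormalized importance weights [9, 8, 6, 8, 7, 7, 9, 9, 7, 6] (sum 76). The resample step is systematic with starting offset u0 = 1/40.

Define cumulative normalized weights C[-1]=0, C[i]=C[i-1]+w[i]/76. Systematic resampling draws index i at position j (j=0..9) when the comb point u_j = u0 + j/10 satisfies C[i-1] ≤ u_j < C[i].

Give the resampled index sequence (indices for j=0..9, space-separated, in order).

0 1 2 3 4 5 6 7 7 9

C = [9/76, 17/76, 23/76, 31/76, 1/2, 45/76, 27/38, 63/76, 35/38, 1]
j=0: u_0=1/40 ∈ [0, 9/76) → index 0
j=1: u_1=1/8 ∈ [9/76, 17/76) → index 1
j=2: u_2=9/40 ∈ [17/76, 23/76) → index 2
j=3: u_3=13/40 ∈ [23/76, 31/76) → index 3
j=4: u_4=17/40 ∈ [31/76, 1/2) → index 4
j=5: u_5=21/40 ∈ [1/2, 45/76) → index 5
j=6: u_6=5/8 ∈ [45/76, 27/38) → index 6
j=7: u_7=29/40 ∈ [27/38, 63/76) → index 7
j=8: u_8=33/40 ∈ [27/38, 63/76) → index 7
j=9: u_9=37/40 ∈ [35/38, 1) → index 9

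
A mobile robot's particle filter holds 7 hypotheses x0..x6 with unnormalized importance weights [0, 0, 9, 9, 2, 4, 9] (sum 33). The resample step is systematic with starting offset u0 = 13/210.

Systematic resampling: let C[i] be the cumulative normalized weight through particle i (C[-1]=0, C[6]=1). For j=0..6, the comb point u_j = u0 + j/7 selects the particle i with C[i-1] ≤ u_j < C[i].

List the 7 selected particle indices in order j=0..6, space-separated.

C = [0, 0, 3/11, 6/11, 20/33, 8/11, 1]
j=0: u_0=13/210 ∈ [0, 3/11) → index 2
j=1: u_1=43/210 ∈ [0, 3/11) → index 2
j=2: u_2=73/210 ∈ [3/11, 6/11) → index 3
j=3: u_3=103/210 ∈ [3/11, 6/11) → index 3
j=4: u_4=19/30 ∈ [20/33, 8/11) → index 5
j=5: u_5=163/210 ∈ [8/11, 1) → index 6
j=6: u_6=193/210 ∈ [8/11, 1) → index 6

2 2 3 3 5 6 6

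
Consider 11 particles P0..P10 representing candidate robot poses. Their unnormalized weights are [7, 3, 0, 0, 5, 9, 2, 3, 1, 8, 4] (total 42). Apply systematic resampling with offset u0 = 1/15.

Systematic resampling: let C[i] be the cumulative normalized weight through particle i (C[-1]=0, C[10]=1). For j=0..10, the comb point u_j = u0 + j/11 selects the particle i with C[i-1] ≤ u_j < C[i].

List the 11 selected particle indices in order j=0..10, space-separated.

0 0 4 4 5 5 6 8 9 9 10

C = [1/6, 5/21, 5/21, 5/21, 5/14, 4/7, 13/21, 29/42, 5/7, 19/21, 1]
j=0: u_0=1/15 ∈ [0, 1/6) → index 0
j=1: u_1=26/165 ∈ [0, 1/6) → index 0
j=2: u_2=41/165 ∈ [5/21, 5/14) → index 4
j=3: u_3=56/165 ∈ [5/21, 5/14) → index 4
j=4: u_4=71/165 ∈ [5/14, 4/7) → index 5
j=5: u_5=86/165 ∈ [5/14, 4/7) → index 5
j=6: u_6=101/165 ∈ [4/7, 13/21) → index 6
j=7: u_7=116/165 ∈ [29/42, 5/7) → index 8
j=8: u_8=131/165 ∈ [5/7, 19/21) → index 9
j=9: u_9=146/165 ∈ [5/7, 19/21) → index 9
j=10: u_10=161/165 ∈ [19/21, 1) → index 10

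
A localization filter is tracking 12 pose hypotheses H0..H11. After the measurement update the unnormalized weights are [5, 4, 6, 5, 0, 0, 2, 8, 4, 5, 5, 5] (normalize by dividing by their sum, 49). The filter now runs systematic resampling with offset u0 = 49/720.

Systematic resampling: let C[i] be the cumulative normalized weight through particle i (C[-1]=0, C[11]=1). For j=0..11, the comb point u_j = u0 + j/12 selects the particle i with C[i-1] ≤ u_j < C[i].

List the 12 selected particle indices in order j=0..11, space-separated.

C = [5/49, 9/49, 15/49, 20/49, 20/49, 20/49, 22/49, 30/49, 34/49, 39/49, 44/49, 1]
j=0: u_0=49/720 ∈ [0, 5/49) → index 0
j=1: u_1=109/720 ∈ [5/49, 9/49) → index 1
j=2: u_2=169/720 ∈ [9/49, 15/49) → index 2
j=3: u_3=229/720 ∈ [15/49, 20/49) → index 3
j=4: u_4=289/720 ∈ [15/49, 20/49) → index 3
j=5: u_5=349/720 ∈ [22/49, 30/49) → index 7
j=6: u_6=409/720 ∈ [22/49, 30/49) → index 7
j=7: u_7=469/720 ∈ [30/49, 34/49) → index 8
j=8: u_8=529/720 ∈ [34/49, 39/49) → index 9
j=9: u_9=589/720 ∈ [39/49, 44/49) → index 10
j=10: u_10=649/720 ∈ [44/49, 1) → index 11
j=11: u_11=709/720 ∈ [44/49, 1) → index 11

0 1 2 3 3 7 7 8 9 10 11 11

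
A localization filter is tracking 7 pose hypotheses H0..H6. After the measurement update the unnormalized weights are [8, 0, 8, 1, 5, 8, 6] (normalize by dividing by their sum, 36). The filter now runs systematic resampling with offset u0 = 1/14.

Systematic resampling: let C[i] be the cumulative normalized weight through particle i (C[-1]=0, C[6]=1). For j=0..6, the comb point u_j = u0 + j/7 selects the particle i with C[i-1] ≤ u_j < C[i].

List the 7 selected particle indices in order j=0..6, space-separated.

C = [2/9, 2/9, 4/9, 17/36, 11/18, 5/6, 1]
j=0: u_0=1/14 ∈ [0, 2/9) → index 0
j=1: u_1=3/14 ∈ [0, 2/9) → index 0
j=2: u_2=5/14 ∈ [2/9, 4/9) → index 2
j=3: u_3=1/2 ∈ [17/36, 11/18) → index 4
j=4: u_4=9/14 ∈ [11/18, 5/6) → index 5
j=5: u_5=11/14 ∈ [11/18, 5/6) → index 5
j=6: u_6=13/14 ∈ [5/6, 1) → index 6

0 0 2 4 5 5 6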